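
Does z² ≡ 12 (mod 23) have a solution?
By Euler's criterion: 12^{11} ≡ 1 (mod 23). Since this equals 1, 12 is a QR.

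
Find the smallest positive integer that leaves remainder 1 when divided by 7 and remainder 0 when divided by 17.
M = 7 × 17 = 119. M₁ = 17, y₁ ≡ 5 (mod 7). M₂ = 7, y₂ ≡ 5 (mod 17). y = 1×17×5 + 0×7×5 ≡ 85 (mod 119). The smallest positive such number is 85.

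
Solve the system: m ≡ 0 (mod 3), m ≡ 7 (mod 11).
M = 3 × 11 = 33. M₁ = 11, y₁ ≡ 2 (mod 3). M₂ = 3, y₂ ≡ 4 (mod 11). m = 0×11×2 + 7×3×4 ≡ 18 (mod 33)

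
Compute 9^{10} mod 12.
9

Using successive squaring:
Binary expansion of 10: 1010
Powers of 9 mod 12 (each is the square of the previous):
  9^1 ≡ 9 (mod 12)
  9^2 ≡ 9² = 81 ≡ 9 (mod 12)
  9^4 ≡ 9² = 81 ≡ 9 (mod 12)
  9^8 ≡ 9² = 81 ≡ 9 (mod 12)
10 = 8 + 2, so 9^10 = 9^8 × 9^2 ≡ 9 × 9 (mod 12)
Multiplying step by step:
  9 × 9 = 81 ≡ 9 (mod 12)
Result: 9^10 ≡ 9 (mod 12)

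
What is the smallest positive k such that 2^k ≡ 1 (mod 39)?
Powers of 2 mod 39: 2^1≡2, 2^2≡4, 2^3≡8, 2^4≡16, 2^5≡32, 2^6≡25, 2^7≡11, 2^8≡22, 2^9≡5, 2^10≡10, 2^11≡20, 2^12≡1. Order = 12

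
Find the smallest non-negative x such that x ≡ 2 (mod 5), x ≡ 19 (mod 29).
77

Using the Chinese Remainder Theorem:
M = product of moduli = 145
For equation 1: M_1 = 29, 29 ≡ 4 (mod 5), inverse of 29 mod 5 is 4 (check: 4 × 4 = 16 ≡ 1 (mod 5))
For equation 2: M_2 = 5, 5 ≡ 5 (mod 29), inverse of 5 mod 29 is 6 (check: 5 × 6 = 30 ≡ 1 (mod 29))
Combine: x ≡ Σ r_i×M_i×(M_i⁻¹ mod m_i) = 2×29×4 + 19×5×6 = 232 + 570 = 802
802 mod 145 = 77
x ≡ 77 (mod 145)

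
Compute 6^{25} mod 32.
0

Using successive squaring:
Binary expansion of 25: 11001
Powers of 6 mod 32 (each is the square of the previous):
  6^1 ≡ 6 (mod 32)
  6^2 ≡ 6² = 36 ≡ 4 (mod 32)
  6^4 ≡ 4² = 16 ≡ 16 (mod 32)
  6^8 ≡ 16² = 256 ≡ 0 (mod 32)
  6^16 ≡ 0² = 0 ≡ 0 (mod 32)
25 = 16 + 8 + 1, so 6^25 = 6^16 × 6^8 × 6^1 ≡ 0 × 0 × 6 (mod 32)
Multiplying step by step:
  0 × 0 = 0 ≡ 0 (mod 32)
  0 × 6 = 0 ≡ 0 (mod 32)
Result: 6^25 ≡ 0 (mod 32)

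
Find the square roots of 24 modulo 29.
The square roots of 24 mod 29 are 16 and 13. Verify: 16² = 256 ≡ 24 (mod 29)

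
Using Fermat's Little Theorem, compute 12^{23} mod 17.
7

By Fermat's Little Theorem, a^(p-1) ≡ 1 (mod p) for prime p and gcd(a, p) = 1
Here p = 17, so 12^16 ≡ 1 (mod 17)
We can reduce the exponent: 23 mod 16 = 7
So 12^23 ≡ 12^7 (mod 17)
Computing: 12^7 mod 17 = 7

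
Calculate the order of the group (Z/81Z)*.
54

Prime factorization: 81 = 3^4
Using the formula φ(n) = n × Π(1 - 1/p) for each prime factor p:
φ(81) = 81 × (1 - 1/3)
φ(81) = 54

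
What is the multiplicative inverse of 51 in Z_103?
101

Using Extended Euclidean Algorithm:
gcd(51, 103) = 1
Bezout coefficients: 51 × -2 + 103 × 1 = 1
So 51 × -2 ≡ 1 (mod 103)
The inverse is -2 mod 103 = 101
Verification: 51 × 101 = 5151 = 50 × 103 + 1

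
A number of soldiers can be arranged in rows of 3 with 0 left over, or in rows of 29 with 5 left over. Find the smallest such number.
M = 3 × 29 = 87. M₁ = 29, y₁ ≡ 2 (mod 3). M₂ = 3, y₂ ≡ 10 (mod 29). z = 0×29×2 + 5×3×10 ≡ 63 (mod 87). The smallest positive such number is 63.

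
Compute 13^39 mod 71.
Using repeated squaring. 39 = 32 + 4 + 2 + 1 (binary 100111). Repeated squaring mod 71: 13^1 ≡ 13; 13^2 ≡ 13² = 169 ≡ 27; 13^4 ≡ 27² = 729 ≡ 19; 13^8 ≡ 19² = 361 ≡ 6; 13^16 ≡ 6² = 36 ≡ 36; 13^32 ≡ 36² = 1296 ≡ 18. Multiply: 13^39 = 13^32 × 13^4 × 13^2 × 13^1 ≡ 18 × 19 × 27 × 13 (mod 71): 18 × 19 = 342 ≡ 58; 58 × 27 = 1566 ≡ 4; 4 × 13 = 52 ≡ 52. So 13^39 ≡ 52 (mod 71).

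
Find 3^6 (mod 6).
6 = 4 + 2 (binary 110). Repeated squaring mod 6: 3^1 ≡ 3; 3^2 ≡ 3² = 9 ≡ 3; 3^4 ≡ 3² = 9 ≡ 3. Multiply: 3^6 = 3^4 × 3^2 ≡ 3 × 3 (mod 6): 3 × 3 = 9 ≡ 3. So 3^6 ≡ 3 (mod 6).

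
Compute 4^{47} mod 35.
9

Using successive squaring:
Binary expansion of 47: 101111
Powers of 4 mod 35 (each is the square of the previous):
  4^1 ≡ 4 (mod 35)
  4^2 ≡ 4² = 16 ≡ 16 (mod 35)
  4^4 ≡ 16² = 256 ≡ 11 (mod 35)
  4^8 ≡ 11² = 121 ≡ 16 (mod 35)
  4^16 ≡ 16² = 256 ≡ 11 (mod 35)
  4^32 ≡ 11² = 121 ≡ 16 (mod 35)
47 = 32 + 8 + 4 + 2 + 1, so 4^47 = 4^32 × 4^8 × 4^4 × 4^2 × 4^1 ≡ 16 × 16 × 11 × 16 × 4 (mod 35)
Multiplying step by step:
  16 × 16 = 256 ≡ 11 (mod 35)
  11 × 11 = 121 ≡ 16 (mod 35)
  16 × 16 = 256 ≡ 11 (mod 35)
  11 × 4 = 44 ≡ 9 (mod 35)
Result: 4^47 ≡ 9 (mod 35)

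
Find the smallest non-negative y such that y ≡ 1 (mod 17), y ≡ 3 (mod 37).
188

Using the Chinese Remainder Theorem:
M = product of moduli = 629
For equation 1: M_1 = 37, 37 ≡ 3 (mod 17), inverse of 37 mod 17 is 6 (check: 3 × 6 = 18 ≡ 1 (mod 17))
For equation 2: M_2 = 17, 17 ≡ 17 (mod 37), inverse of 17 mod 37 is 24 (check: 17 × 24 = 408 ≡ 1 (mod 37))
Combine: y ≡ Σ r_i×M_i×(M_i⁻¹ mod m_i) = 1×37×6 + 3×17×24 = 222 + 1224 = 1446
1446 mod 629 = 188
y ≡ 188 (mod 629)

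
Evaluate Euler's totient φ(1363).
1288

Prime factorization: 1363 = 29 × 47
Using the formula φ(n) = n × Π(1 - 1/p) for each prime factor p:
φ(1363) = 1363 × (1 - 1/29) × (1 - 1/47)
φ(1363) = 1288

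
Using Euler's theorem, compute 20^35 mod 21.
By Euler: 20^{12} ≡ 1 (mod 21) since gcd(20, 21) = 1. 35 = 2×12 + 11. So 20^{35} ≡ 20^{11} ≡ 20 (mod 21)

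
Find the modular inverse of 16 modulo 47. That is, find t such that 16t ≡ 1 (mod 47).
3

Using Extended Euclidean Algorithm:
gcd(16, 47) = 1
Bezout coefficients: 16 × 3 + 47 × -1 = 1
So 16 × 3 ≡ 1 (mod 47)
The inverse is 3 mod 47 = 3
Verification: 16 × 3 = 48 = 1 × 47 + 1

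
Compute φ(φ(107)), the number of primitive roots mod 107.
Number of primitive roots mod 107 = φ(106) = 52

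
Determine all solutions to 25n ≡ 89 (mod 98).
31

Since gcd(25, 98) = 1 divides 89, a solution exists.
Multiply both sides by the inverse of 25 mod 98:
  25^(-1) mod 98 = 51
  x ≡ 51 × 89 ≡ 4539 ≡ 31 (mod 98)
Verification: 25 × 31 = 775 = 7 × 98 + 89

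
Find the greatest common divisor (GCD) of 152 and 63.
1

Using the Euclidean algorithm:
152 = 2 × 63 + 26
63 = 2 × 26 + 11
26 = 2 × 11 + 4
11 = 2 × 4 + 3
4 = 1 × 3 + 1
3 = 3 × 1 + 0

GCD(152, 63) = 1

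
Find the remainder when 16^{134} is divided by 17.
By Fermat: 16^{16} ≡ 1 (mod 17). 134 = 8×16 + 6. So 16^{134} ≡ 16^{6} ≡ 1 (mod 17)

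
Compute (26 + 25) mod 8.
3

(26 + 25) = 51
51 mod 8 = 3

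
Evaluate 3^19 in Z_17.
Using Fermat: 3^{16} ≡ 1 (mod 17). 19 ≡ 3 (mod 16). So 3^{19} ≡ 3^{3} ≡ 10 (mod 17)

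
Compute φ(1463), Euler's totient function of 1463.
1080

Prime factorization: 1463 = 7 × 11 × 19
Using the formula φ(n) = n × Π(1 - 1/p) for each prime factor p:
φ(1463) = 1463 × (1 - 1/7) × (1 - 1/11) × (1 - 1/19)
φ(1463) = 1080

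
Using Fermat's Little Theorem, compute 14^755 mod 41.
By Fermat: 14^{40} ≡ 1 (mod 41). 755 ≡ 35 (mod 40). So 14^{755} ≡ 14^{35} ≡ 38 (mod 41)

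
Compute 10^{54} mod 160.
0

Using successive squaring:
Binary expansion of 54: 110110
Powers of 10 mod 160 (each is the square of the previous):
  10^1 ≡ 10 (mod 160)
  10^2 ≡ 10² = 100 ≡ 100 (mod 160)
  10^4 ≡ 100² = 10000 ≡ 80 (mod 160)
  10^8 ≡ 80² = 6400 ≡ 0 (mod 160)
  10^16 ≡ 0² = 0 ≡ 0 (mod 160)
  10^32 ≡ 0² = 0 ≡ 0 (mod 160)
54 = 32 + 16 + 4 + 2, so 10^54 = 10^32 × 10^16 × 10^4 × 10^2 ≡ 0 × 0 × 80 × 100 (mod 160)
Multiplying step by step:
  0 × 0 = 0 ≡ 0 (mod 160)
  0 × 80 = 0 ≡ 0 (mod 160)
  0 × 100 = 0 ≡ 0 (mod 160)
Result: 10^54 ≡ 0 (mod 160)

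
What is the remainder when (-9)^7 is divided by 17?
(-9) ≡ 8 (mod 17). 7 = 4 + 2 + 1 (binary 111). Repeated squaring mod 17: 8^1 ≡ 8; 8^2 ≡ 8² = 64 ≡ 13; 8^4 ≡ 13² = 169 ≡ 16. Multiply: (-9)^7 ≡ 8^4 × 8^2 × 8^1 ≡ 16 × 13 × 8 (mod 17): 16 × 13 = 208 ≡ 4; 4 × 8 = 32 ≡ 15. So (-9)^7 ≡ 15 (mod 17).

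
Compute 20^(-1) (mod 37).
20^(-1) ≡ 13 (mod 37). Verification: 20 × 13 = 260 ≡ 1 (mod 37)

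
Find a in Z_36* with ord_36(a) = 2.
35 has order 2 mod 36 since 35^{2} ≡ 1 (mod 36) and no smaller power works.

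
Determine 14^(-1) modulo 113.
14^(-1) ≡ 105 (mod 113). Verification: 14 × 105 = 1470 ≡ 1 (mod 113)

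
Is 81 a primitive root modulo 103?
No

To verify, check if 81^(102/q) ≢ 1 (mod 103) for each prime divisor q of 102
Divisors of 102 = 102: [1, 2, 3, 6, 17, 34, 51, 102]
  81^(102/17) = 81^6 ≡ 79 (mod 103)
  81^(102/2) = 81^51 ≡ 1 (mod 103)
  81^(102/3) = 81^34 ≡ 1 (mod 103)
Conclusion: 81 is not a primitive root modulo 103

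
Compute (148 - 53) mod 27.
14

(148 - 53) = 95
95 mod 27 = 14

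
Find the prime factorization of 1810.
2 × 5 × 181

Divide by primes starting from smallest:
1810 ÷ 2 = 905
905 ÷ 5 = 181
181 ÷ 181 = 1

1810 = 2 × 5 × 181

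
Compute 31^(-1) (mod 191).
31^(-1) ≡ 37 (mod 191). Verification: 31 × 37 = 1147 ≡ 1 (mod 191)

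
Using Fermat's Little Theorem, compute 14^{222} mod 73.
24

By Fermat's Little Theorem, a^(p-1) ≡ 1 (mod p) for prime p and gcd(a, p) = 1
Here p = 73, so 14^72 ≡ 1 (mod 73)
We can reduce the exponent: 222 mod 72 = 6
So 14^222 ≡ 14^6 (mod 73)
Computing: 14^6 mod 73 = 24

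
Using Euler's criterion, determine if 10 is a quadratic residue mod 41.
By Euler's criterion: 10^{20} ≡ 1 (mod 41). Since this equals 1, 10 is a QR.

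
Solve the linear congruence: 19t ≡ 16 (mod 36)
16

Since gcd(19, 36) = 1 divides 16, a solution exists.
Multiply both sides by the inverse of 19 mod 36:
  19^(-1) mod 36 = 19
  x ≡ 19 × 16 ≡ 304 ≡ 16 (mod 36)
Verification: 19 × 16 = 304 = 8 × 36 + 16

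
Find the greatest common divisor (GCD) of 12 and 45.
3

Using the Euclidean algorithm:
12 = 0 × 45 + 12
45 = 3 × 12 + 9
12 = 1 × 9 + 3
9 = 3 × 3 + 0

GCD(12, 45) = 3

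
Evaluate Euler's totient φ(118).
58

Prime factorization: 118 = 2 × 59
Using the formula φ(n) = n × Π(1 - 1/p) for each prime factor p:
φ(118) = 118 × (1 - 1/2) × (1 - 1/59)
φ(118) = 58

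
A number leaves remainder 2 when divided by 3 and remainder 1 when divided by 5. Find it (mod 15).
M = 3 × 5 = 15. M₁ = 5, y₁ ≡ 2 (mod 3). M₂ = 3, y₂ ≡ 2 (mod 5). r = 2×5×2 + 1×3×2 ≡ 11 (mod 15)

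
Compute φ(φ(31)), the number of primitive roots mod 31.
Number of primitive roots mod 31 = φ(30) = 8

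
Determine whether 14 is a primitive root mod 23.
p - 1 = 22 has prime divisors 2, 11. Check 14^(22/q) mod 23 for each: 14^(22/2) = 14^11 ≡ 22, 14^(22/11) = 14^2 ≡ 12 (mod 23). None of these is 1, so 14 has order 22 = φ(23), so it is a primitive root mod 23.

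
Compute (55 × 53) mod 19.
8

(55 × 53) = 2915
2915 mod 19 = 8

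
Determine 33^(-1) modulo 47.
33^(-1) ≡ 10 (mod 47). Verification: 33 × 10 = 330 ≡ 1 (mod 47)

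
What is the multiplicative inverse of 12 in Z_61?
56

Using Extended Euclidean Algorithm:
gcd(12, 61) = 1
Bezout coefficients: 12 × -5 + 61 × 1 = 1
So 12 × -5 ≡ 1 (mod 61)
The inverse is -5 mod 61 = 56
Verification: 12 × 56 = 672 = 11 × 61 + 1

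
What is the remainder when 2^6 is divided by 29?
6 = 4 + 2 (binary 110). Repeated squaring mod 29: 2^1 ≡ 2; 2^2 ≡ 2² = 4 ≡ 4; 2^4 ≡ 4² = 16 ≡ 16. Multiply: 2^6 = 2^4 × 2^2 ≡ 16 × 4 (mod 29): 16 × 4 = 64 ≡ 6. So 2^6 ≡ 6 (mod 29).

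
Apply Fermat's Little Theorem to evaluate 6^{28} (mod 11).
4

By Fermat's Little Theorem, a^(p-1) ≡ 1 (mod p) for prime p and gcd(a, p) = 1
Here p = 11, so 6^10 ≡ 1 (mod 11)
We can reduce the exponent: 28 mod 10 = 8
So 6^28 ≡ 6^8 (mod 11)
Computing: 6^8 mod 11 = 4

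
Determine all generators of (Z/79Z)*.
Primitive roots mod 79: {3, 6, 7, 28, 29, 30, 34, 35, 37, 39, 43, 47, 48, 53, 54, 59, 60, 63, 66, 68, 70, 74, 75, 77}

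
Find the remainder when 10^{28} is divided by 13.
By Fermat: 10^{12} ≡ 1 (mod 13). 28 = 2×12 + 4. So 10^{28} ≡ 10^{4} ≡ 3 (mod 13)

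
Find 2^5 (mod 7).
5 = 4 + 1 (binary 101). Repeated squaring mod 7: 2^1 ≡ 2; 2^2 ≡ 2² = 4 ≡ 4; 2^4 ≡ 4² = 16 ≡ 2. Multiply: 2^5 = 2^4 × 2^1 ≡ 2 × 2 (mod 7): 2 × 2 = 4 ≡ 4. So 2^5 ≡ 4 (mod 7).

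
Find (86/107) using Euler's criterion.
(86/107) = 86^{53} mod 107 = 1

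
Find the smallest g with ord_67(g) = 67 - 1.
p - 1 = 66 has prime divisors 2, 3, 11. h is a primitive root mod 67 iff h^(66/q) ≢ 1 (mod 67) for each such q.
h = 2: 2^33 ≡ 66, 2^22 ≡ 37, 2^6 ≡ 64 (mod 67); none is 1, so 2 has order 66 and is a primitive root.
The smallest primitive root mod 67 is g = 2.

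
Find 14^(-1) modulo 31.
20

Using Extended Euclidean Algorithm:
gcd(14, 31) = 1
Bezout coefficients: 14 × -11 + 31 × 5 = 1
So 14 × -11 ≡ 1 (mod 31)
The inverse is -11 mod 31 = 20
Verification: 14 × 20 = 280 = 9 × 31 + 1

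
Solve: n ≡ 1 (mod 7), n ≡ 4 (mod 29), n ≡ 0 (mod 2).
M = 7 × 29 × 2 = 406. M₁ = 58, y₁ ≡ 4 (mod 7). M₂ = 14, y₂ ≡ 27 (mod 29). M₃ = 203, y₃ ≡ 1 (mod 2). n = 1×58×4 + 4×14×27 + 0×203×1 ≡ 120 (mod 406)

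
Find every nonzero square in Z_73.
QRs mod 73: {1, 2, 3, 4, 6, 8, 9, 12, 16, 18, 19, 23, 24, 25, 27, 32, 35, 36, 37, 38, 41, 46, 48, 49, 50, 54, 55, 57, 61, 64, 65, 67, 69, 70, 71, 72}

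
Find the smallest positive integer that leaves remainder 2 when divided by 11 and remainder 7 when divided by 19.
M = 11 × 19 = 209. M₁ = 19, y₁ ≡ 7 (mod 11). M₂ = 11, y₂ ≡ 7 (mod 19). t = 2×19×7 + 7×11×7 ≡ 178 (mod 209). The smallest positive such number is 178.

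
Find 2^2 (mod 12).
2 = 2 (binary 10). Repeated squaring mod 12: 2^1 ≡ 2; 2^2 ≡ 2² = 4 ≡ 4. So 2^2 ≡ 4 (mod 12).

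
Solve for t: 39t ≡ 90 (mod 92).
66

Since gcd(39, 92) = 1 divides 90, a solution exists.
Multiply both sides by the inverse of 39 mod 92:
  39^(-1) mod 92 = 59
  x ≡ 59 × 90 ≡ 5310 ≡ 66 (mod 92)
Verification: 39 × 66 = 2574 = 27 × 92 + 90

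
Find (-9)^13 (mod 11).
Using Fermat: (-9)^{10} ≡ 1 (mod 11). 13 ≡ 3 (mod 10). So (-9)^{13} ≡ (-9)^{3} ≡ 8 (mod 11)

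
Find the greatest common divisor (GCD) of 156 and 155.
1

Using the Euclidean algorithm:
156 = 1 × 155 + 1
155 = 155 × 1 + 0

GCD(156, 155) = 1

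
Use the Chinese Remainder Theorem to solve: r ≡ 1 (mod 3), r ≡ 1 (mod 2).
M = 3 × 2 = 6. M₁ = 2, y₁ ≡ 2 (mod 3). M₂ = 3, y₂ ≡ 1 (mod 2). r = 1×2×2 + 1×3×1 ≡ 1 (mod 6)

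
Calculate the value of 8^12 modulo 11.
Using Fermat: 8^{10} ≡ 1 (mod 11). 12 ≡ 2 (mod 10). So 8^{12} ≡ 8^{2} ≡ 9 (mod 11)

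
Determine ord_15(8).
Powers of 8 mod 15: 8^1≡8, 8^2≡4, 8^3≡2, 8^4≡1. Order = 4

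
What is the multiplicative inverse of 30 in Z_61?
30^(-1) ≡ 59 (mod 61). Verification: 30 × 59 = 1770 ≡ 1 (mod 61)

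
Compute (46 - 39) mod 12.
7

(46 - 39) = 7
7 mod 12 = 7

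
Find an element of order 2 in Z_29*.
28 has order 2 mod 29 since 28^{2} ≡ 1 (mod 29) and no smaller power works.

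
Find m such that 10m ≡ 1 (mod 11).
10^(-1) ≡ 10 (mod 11). Verification: 10 × 10 = 100 ≡ 1 (mod 11)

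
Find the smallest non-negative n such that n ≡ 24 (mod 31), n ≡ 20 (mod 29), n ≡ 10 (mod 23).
861

Using the Chinese Remainder Theorem:
M = product of moduli = 20677
For equation 1: M_1 = 667, 667 ≡ 16 (mod 31), inverse of 667 mod 31 is 2 (check: 16 × 2 = 32 ≡ 1 (mod 31))
For equation 2: M_2 = 713, 713 ≡ 17 (mod 29), inverse of 713 mod 29 is 12 (check: 17 × 12 = 204 ≡ 1 (mod 29))
For equation 3: M_3 = 899, 899 ≡ 2 (mod 23), inverse of 899 mod 23 is 12 (check: 2 × 12 = 24 ≡ 1 (mod 23))
Combine: n ≡ Σ r_i×M_i×(M_i⁻¹ mod m_i) = 24×667×2 + 20×713×12 + 10×899×12 = 32016 + 171120 + 107880 = 311016
311016 mod 20677 = 861
n ≡ 861 (mod 20677)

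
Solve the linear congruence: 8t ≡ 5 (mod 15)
10

Since gcd(8, 15) = 1 divides 5, a solution exists.
Multiply both sides by the inverse of 8 mod 15:
  8^(-1) mod 15 = 2
  x ≡ 2 × 5 ≡ 10 ≡ 10 (mod 15)
Verification: 8 × 10 = 80 = 5 × 15 + 5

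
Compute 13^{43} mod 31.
11

Using successive squaring:
Binary expansion of 43: 101011
Powers of 13 mod 31 (each is the square of the previous):
  13^1 ≡ 13 (mod 31)
  13^2 ≡ 13² = 169 ≡ 14 (mod 31)
  13^4 ≡ 14² = 196 ≡ 10 (mod 31)
  13^8 ≡ 10² = 100 ≡ 7 (mod 31)
  13^16 ≡ 7² = 49 ≡ 18 (mod 31)
  13^32 ≡ 18² = 324 ≡ 14 (mod 31)
43 = 32 + 8 + 2 + 1, so 13^43 = 13^32 × 13^8 × 13^2 × 13^1 ≡ 14 × 7 × 14 × 13 (mod 31)
Multiplying step by step:
  14 × 7 = 98 ≡ 5 (mod 31)
  5 × 14 = 70 ≡ 8 (mod 31)
  8 × 13 = 104 ≡ 11 (mod 31)
Result: 13^43 ≡ 11 (mod 31)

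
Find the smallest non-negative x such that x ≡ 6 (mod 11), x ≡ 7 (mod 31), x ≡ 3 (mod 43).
2239

Using the Chinese Remainder Theorem:
M = product of moduli = 14663
For equation 1: M_1 = 1333, 1333 ≡ 2 (mod 11), inverse of 1333 mod 11 is 6 (check: 2 × 6 = 12 ≡ 1 (mod 11))
For equation 2: M_2 = 473, 473 ≡ 8 (mod 31), inverse of 473 mod 31 is 4 (check: 8 × 4 = 32 ≡ 1 (mod 31))
For equation 3: M_3 = 341, 341 ≡ 40 (mod 43), inverse of 341 mod 43 is 14 (check: 40 × 14 = 560 ≡ 1 (mod 43))
Combine: x ≡ Σ r_i×M_i×(M_i⁻¹ mod m_i) = 6×1333×6 + 7×473×4 + 3×341×14 = 47988 + 13244 + 14322 = 75554
75554 mod 14663 = 2239
x ≡ 2239 (mod 14663)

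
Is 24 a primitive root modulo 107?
p - 1 = 106 has prime divisors 2, 53. Check 24^(106/q) mod 107 for each: 24^(106/2) = 24^53 ≡ 106, 24^(106/53) = 24^2 ≡ 41 (mod 107). None of these is 1, so 24 has order 106 = φ(107), so it is a primitive root mod 107.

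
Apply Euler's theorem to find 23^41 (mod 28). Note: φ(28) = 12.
By Euler: 23^{12} ≡ 1 (mod 28) since gcd(23, 28) = 1. 41 = 3×12 + 5. So 23^{41} ≡ 23^{5} ≡ 11 (mod 28)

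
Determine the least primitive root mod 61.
p - 1 = 60 has prime divisors 2, 3, 5. h is a primitive root mod 61 iff h^(60/q) ≢ 1 (mod 61) for each such q.
h = 2: 2^30 ≡ 60, 2^20 ≡ 47, 2^12 ≡ 9 (mod 61); none is 1, so 2 has order 60 and is a primitive root.
The smallest primitive root mod 61 is g = 2.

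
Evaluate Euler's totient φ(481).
432

Prime factorization: 481 = 13 × 37
Using the formula φ(n) = n × Π(1 - 1/p) for each prime factor p:
φ(481) = 481 × (1 - 1/13) × (1 - 1/37)
φ(481) = 432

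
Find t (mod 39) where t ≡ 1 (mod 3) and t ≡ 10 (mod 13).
M = 3 × 13 = 39. M₁ = 13, y₁ ≡ 1 (mod 3). M₂ = 3, y₂ ≡ 9 (mod 13). t = 1×13×1 + 10×3×9 ≡ 10 (mod 39)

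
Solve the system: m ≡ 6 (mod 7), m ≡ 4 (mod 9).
M = 7 × 9 = 63. M₁ = 9, y₁ ≡ 4 (mod 7). M₂ = 7, y₂ ≡ 4 (mod 9). m = 6×9×4 + 4×7×4 ≡ 13 (mod 63)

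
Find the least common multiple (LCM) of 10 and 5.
10

First find GCD(10, 5) using the Euclidean algorithm:
10 = 2 × 5 + 0
GCD(10, 5) = 5

LCM formula: LCM(a, b) = (a × b) / GCD(a, b)
LCM(10, 5) = (10 × 5) / 5
LCM(10, 5) = 50 / 5
LCM(10, 5) = 10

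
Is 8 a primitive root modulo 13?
No

To verify, check if 8^(12/q) ≢ 1 (mod 13) for each prime divisor q of 12
Divisors of 12 = 12: [1, 2, 3, 4, 6, 12]
  8^(12/2) = 8^6 ≡ 12 (mod 13)
  8^(12/3) = 8^4 ≡ 1 (mod 13)
Conclusion: 8 is not a primitive root modulo 13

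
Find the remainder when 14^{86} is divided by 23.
By Fermat: 14^{22} ≡ 1 (mod 23). 86 = 3×22 + 20. So 14^{86} ≡ 14^{20} ≡ 2 (mod 23)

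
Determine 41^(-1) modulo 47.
41^(-1) ≡ 39 (mod 47). Verification: 41 × 39 = 1599 ≡ 1 (mod 47)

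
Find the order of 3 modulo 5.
Powers of 3 mod 5: 3^1≡3, 3^2≡4, 3^3≡2, 3^4≡1. Order = 4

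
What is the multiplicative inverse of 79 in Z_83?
79^(-1) ≡ 62 (mod 83). Verification: 79 × 62 = 4898 ≡ 1 (mod 83)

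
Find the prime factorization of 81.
3^4

Divide by primes starting from smallest:
81 ÷ 3 = 27
27 ÷ 3 = 9
9 ÷ 3 = 3
3 ÷ 3 = 1

81 = 3^4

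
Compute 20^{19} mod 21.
20

Using successive squaring:
Binary expansion of 19: 10011
Powers of 20 mod 21 (each is the square of the previous):
  20^1 ≡ 20 (mod 21)
  20^2 ≡ 20² = 400 ≡ 1 (mod 21)
  20^4 ≡ 1² = 1 ≡ 1 (mod 21)
  20^8 ≡ 1² = 1 ≡ 1 (mod 21)
  20^16 ≡ 1² = 1 ≡ 1 (mod 21)
19 = 16 + 2 + 1, so 20^19 = 20^16 × 20^2 × 20^1 ≡ 1 × 1 × 20 (mod 21)
Multiplying step by step:
  1 × 1 = 1 ≡ 1 (mod 21)
  1 × 20 = 20 ≡ 20 (mod 21)
Result: 20^19 ≡ 20 (mod 21)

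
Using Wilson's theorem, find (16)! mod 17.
By Wilson's theorem, (16)! ≡ -1 ≡ 16 (mod 17)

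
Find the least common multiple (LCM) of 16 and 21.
336

First find GCD(16, 21) using the Euclidean algorithm:
16 = 0 × 21 + 16
21 = 1 × 16 + 5
16 = 3 × 5 + 1
5 = 5 × 1 + 0
GCD(16, 21) = 1

LCM formula: LCM(a, b) = (a × b) / GCD(a, b)
LCM(16, 21) = (16 × 21) / 1
LCM(16, 21) = 336 / 1
LCM(16, 21) = 336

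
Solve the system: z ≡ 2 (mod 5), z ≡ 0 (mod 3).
M = 5 × 3 = 15. M₁ = 3, y₁ ≡ 2 (mod 5). M₂ = 5, y₂ ≡ 2 (mod 3). z = 2×3×2 + 0×5×2 ≡ 12 (mod 15)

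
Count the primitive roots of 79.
24

The number of primitive roots modulo p is φ(p-1) = φ(78)
φ(78) = 24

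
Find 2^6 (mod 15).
6 = 4 + 2 (binary 110). Repeated squaring mod 15: 2^1 ≡ 2; 2^2 ≡ 2² = 4 ≡ 4; 2^4 ≡ 4² = 16 ≡ 1. Multiply: 2^6 = 2^4 × 2^2 ≡ 1 × 4 (mod 15): 1 × 4 = 4 ≡ 4. So 2^6 ≡ 4 (mod 15).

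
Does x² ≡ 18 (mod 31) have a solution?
By Euler's criterion: 18^{15} ≡ 1 (mod 31). Since this equals 1, 18 is a QR.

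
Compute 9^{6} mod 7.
1

Using successive squaring:
Binary expansion of 6: 110
Powers of 9 mod 7 (each is the square of the previous):
  9^1 ≡ 2 (mod 7)
  9^2 ≡ 2² = 4 ≡ 4 (mod 7)
  9^4 ≡ 4² = 16 ≡ 2 (mod 7)
6 = 4 + 2, so 9^6 = 9^4 × 9^2 ≡ 2 × 4 (mod 7)
Multiplying step by step:
  2 × 4 = 8 ≡ 1 (mod 7)
Result: 9^6 ≡ 1 (mod 7)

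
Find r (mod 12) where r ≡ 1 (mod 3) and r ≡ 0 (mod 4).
M = 3 × 4 = 12. M₁ = 4, y₁ ≡ 1 (mod 3). M₂ = 3, y₂ ≡ 3 (mod 4). r = 1×4×1 + 0×3×3 ≡ 4 (mod 12)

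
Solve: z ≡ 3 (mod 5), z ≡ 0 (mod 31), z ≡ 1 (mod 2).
M = 5 × 31 × 2 = 310. M₁ = 62, y₁ ≡ 3 (mod 5). M₂ = 10, y₂ ≡ 28 (mod 31). M₃ = 155, y₃ ≡ 1 (mod 2). z = 3×62×3 + 0×10×28 + 1×155×1 ≡ 93 (mod 310)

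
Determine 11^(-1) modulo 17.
11^(-1) ≡ 14 (mod 17). Verification: 11 × 14 = 154 ≡ 1 (mod 17)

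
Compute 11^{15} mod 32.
3

Using successive squaring:
Binary expansion of 15: 1111
Powers of 11 mod 32 (each is the square of the previous):
  11^1 ≡ 11 (mod 32)
  11^2 ≡ 11² = 121 ≡ 25 (mod 32)
  11^4 ≡ 25² = 625 ≡ 17 (mod 32)
  11^8 ≡ 17² = 289 ≡ 1 (mod 32)
15 = 8 + 4 + 2 + 1, so 11^15 = 11^8 × 11^4 × 11^2 × 11^1 ≡ 1 × 17 × 25 × 11 (mod 32)
Multiplying step by step:
  1 × 17 = 17 ≡ 17 (mod 32)
  17 × 25 = 425 ≡ 9 (mod 32)
  9 × 11 = 99 ≡ 3 (mod 32)
Result: 11^15 ≡ 3 (mod 32)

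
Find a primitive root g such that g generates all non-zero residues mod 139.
p - 1 = 138 has prime divisors 2, 3, 23. h is a primitive root mod 139 iff h^(138/q) ≢ 1 (mod 139) for each such q.
h = 2: 2^69 ≡ 138, 2^46 ≡ 96, 2^6 ≡ 64 (mod 139); none is 1, so 2 has order 138 and is a primitive root.
The smallest primitive root mod 139 is g = 2.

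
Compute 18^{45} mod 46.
18

Using successive squaring:
Binary expansion of 45: 101101
Powers of 18 mod 46 (each is the square of the previous):
  18^1 ≡ 18 (mod 46)
  18^2 ≡ 18² = 324 ≡ 2 (mod 46)
  18^4 ≡ 2² = 4 ≡ 4 (mod 46)
  18^8 ≡ 4² = 16 ≡ 16 (mod 46)
  18^16 ≡ 16² = 256 ≡ 26 (mod 46)
  18^32 ≡ 26² = 676 ≡ 32 (mod 46)
45 = 32 + 8 + 4 + 1, so 18^45 = 18^32 × 18^8 × 18^4 × 18^1 ≡ 32 × 16 × 4 × 18 (mod 46)
Multiplying step by step:
  32 × 16 = 512 ≡ 6 (mod 46)
  6 × 4 = 24 ≡ 24 (mod 46)
  24 × 18 = 432 ≡ 18 (mod 46)
Result: 18^45 ≡ 18 (mod 46)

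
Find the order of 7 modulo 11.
Powers of 7 mod 11: 7^1≡7, 7^2≡5, 7^3≡2, 7^4≡3, 7^5≡10, 7^6≡4, 7^7≡6, 7^8≡9, 7^9≡8, 7^10≡1. Order = 10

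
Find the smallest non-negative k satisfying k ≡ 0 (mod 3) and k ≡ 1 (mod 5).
M = 3 × 5 = 15. M₁ = 5, y₁ ≡ 2 (mod 3). M₂ = 3, y₂ ≡ 2 (mod 5). k = 0×5×2 + 1×3×2 ≡ 6 (mod 15)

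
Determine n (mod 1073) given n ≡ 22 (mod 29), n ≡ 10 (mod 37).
602

Using the Chinese Remainder Theorem:
M = product of moduli = 1073
For equation 1: M_1 = 37, 37 ≡ 8 (mod 29), inverse of 37 mod 29 is 11 (check: 8 × 11 = 88 ≡ 1 (mod 29))
For equation 2: M_2 = 29, 29 ≡ 29 (mod 37), inverse of 29 mod 37 is 23 (check: 29 × 23 = 667 ≡ 1 (mod 37))
Combine: n ≡ Σ r_i×M_i×(M_i⁻¹ mod m_i) = 22×37×11 + 10×29×23 = 8954 + 6670 = 15624
15624 mod 1073 = 602
n ≡ 602 (mod 1073)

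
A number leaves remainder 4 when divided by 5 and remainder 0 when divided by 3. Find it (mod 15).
M = 5 × 3 = 15. M₁ = 3, y₁ ≡ 2 (mod 5). M₂ = 5, y₂ ≡ 2 (mod 3). t = 4×3×2 + 0×5×2 ≡ 9 (mod 15)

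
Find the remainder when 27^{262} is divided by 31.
By Fermat: 27^{30} ≡ 1 (mod 31). 262 = 8×30 + 22. So 27^{262} ≡ 27^{22} ≡ 16 (mod 31)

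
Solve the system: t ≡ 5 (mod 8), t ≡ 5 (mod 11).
M = 8 × 11 = 88. M₁ = 11, y₁ ≡ 3 (mod 8). M₂ = 8, y₂ ≡ 7 (mod 11). t = 5×11×3 + 5×8×7 ≡ 5 (mod 88)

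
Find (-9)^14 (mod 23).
Using repeated squaring. (-9) ≡ 14 (mod 23). 14 = 8 + 4 + 2 (binary 1110). Repeated squaring mod 23: 14^1 ≡ 14; 14^2 ≡ 14² = 196 ≡ 12; 14^4 ≡ 12² = 144 ≡ 6; 14^8 ≡ 6² = 36 ≡ 13. Multiply: (-9)^14 ≡ 14^8 × 14^4 × 14^2 ≡ 13 × 6 × 12 (mod 23): 13 × 6 = 78 ≡ 9; 9 × 12 = 108 ≡ 16. So (-9)^14 ≡ 16 (mod 23).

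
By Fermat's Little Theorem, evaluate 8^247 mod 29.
By Fermat: 8^{28} ≡ 1 (mod 29). 247 = 8×28 + 23. So 8^{247} ≡ 8^{23} ≡ 14 (mod 29)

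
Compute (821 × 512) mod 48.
16

(821 × 512) = 420352
420352 mod 48 = 16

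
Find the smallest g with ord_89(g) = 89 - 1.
p - 1 = 88 has prime divisors 2, 11. h is a primitive root mod 89 iff h^(88/q) ≢ 1 (mod 89) for each such q.
h = 2: 2^44 ≡ 1, 2^8 ≡ 78 (mod 89); 2^44 ≡ 1, so not a primitive root.
h = 3: 3^44 ≡ 88, 3^8 ≡ 64 (mod 89); none is 1, so 3 has order 88 and is a primitive root.
The smallest primitive root mod 89 is g = 3.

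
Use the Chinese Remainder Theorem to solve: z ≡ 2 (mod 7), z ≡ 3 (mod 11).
M = 7 × 11 = 77. M₁ = 11, y₁ ≡ 2 (mod 7). M₂ = 7, y₂ ≡ 8 (mod 11). z = 2×11×2 + 3×7×8 ≡ 58 (mod 77)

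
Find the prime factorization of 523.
523

Divide by primes starting from smallest:
523 ÷ 523 = 1

523 = 523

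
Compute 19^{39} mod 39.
34

Using successive squaring:
Binary expansion of 39: 100111
Powers of 19 mod 39 (each is the square of the previous):
  19^1 ≡ 19 (mod 39)
  19^2 ≡ 19² = 361 ≡ 10 (mod 39)
  19^4 ≡ 10² = 100 ≡ 22 (mod 39)
  19^8 ≡ 22² = 484 ≡ 16 (mod 39)
  19^16 ≡ 16² = 256 ≡ 22 (mod 39)
  19^32 ≡ 22² = 484 ≡ 16 (mod 39)
39 = 32 + 4 + 2 + 1, so 19^39 = 19^32 × 19^4 × 19^2 × 19^1 ≡ 16 × 22 × 10 × 19 (mod 39)
Multiplying step by step:
  16 × 22 = 352 ≡ 1 (mod 39)
  1 × 10 = 10 ≡ 10 (mod 39)
  10 × 19 = 190 ≡ 34 (mod 39)
Result: 19^39 ≡ 34 (mod 39)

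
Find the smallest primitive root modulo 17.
p - 1 = 16 has prime divisors 2. h is a primitive root mod 17 iff h^(16/q) ≢ 1 (mod 17) for each such q.
h = 2: 2^8 ≡ 1 (mod 17); 2^8 ≡ 1, so not a primitive root.
h = 3: 3^8 ≡ 16 (mod 17); none is 1, so 3 has order 16 and is a primitive root.
The smallest primitive root mod 17 is g = 3.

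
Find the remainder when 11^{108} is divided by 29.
By Fermat: 11^{28} ≡ 1 (mod 29). 108 = 3×28 + 24. So 11^{108} ≡ 11^{24} ≡ 7 (mod 29)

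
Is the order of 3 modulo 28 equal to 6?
Yes, ord_28(3) = 6.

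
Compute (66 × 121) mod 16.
2

(66 × 121) = 7986
7986 mod 16 = 2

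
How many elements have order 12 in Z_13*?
Number of primitive roots mod 13 = φ(12) = 4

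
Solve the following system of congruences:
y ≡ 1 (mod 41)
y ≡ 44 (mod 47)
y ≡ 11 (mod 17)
9021

Using the Chinese Remainder Theorem:
M = product of moduli = 32759
For equation 1: M_1 = 799, 799 ≡ 20 (mod 41), inverse of 799 mod 41 is 39 (check: 20 × 39 = 780 ≡ 1 (mod 41))
For equation 2: M_2 = 697, 697 ≡ 39 (mod 47), inverse of 697 mod 47 is 41 (check: 39 × 41 = 1599 ≡ 1 (mod 47))
For equation 3: M_3 = 1927, 1927 ≡ 6 (mod 17), inverse of 1927 mod 17 is 3 (check: 6 × 3 = 18 ≡ 1 (mod 17))
Combine: y ≡ Σ r_i×M_i×(M_i⁻¹ mod m_i) = 1×799×39 + 44×697×41 + 11×1927×3 = 31161 + 1257388 + 63591 = 1352140
1352140 mod 32759 = 9021
y ≡ 9021 (mod 32759)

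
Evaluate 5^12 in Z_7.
Using Fermat: 5^{6} ≡ 1 (mod 7). 12 ≡ 0 (mod 6). So 5^{12} ≡ 5^{0} ≡ 1 (mod 7)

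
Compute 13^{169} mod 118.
69

Using successive squaring:
Binary expansion of 169: 10101001
Powers of 13 mod 118 (each is the square of the previous):
  13^1 ≡ 13 (mod 118)
  13^2 ≡ 13² = 169 ≡ 51 (mod 118)
  13^4 ≡ 51² = 2601 ≡ 5 (mod 118)
  13^8 ≡ 5² = 25 ≡ 25 (mod 118)
  13^16 ≡ 25² = 625 ≡ 35 (mod 118)
  13^32 ≡ 35² = 1225 ≡ 45 (mod 118)
  13^64 ≡ 45² = 2025 ≡ 19 (mod 118)
  13^128 ≡ 19² = 361 ≡ 7 (mod 118)
169 = 128 + 32 + 8 + 1, so 13^169 = 13^128 × 13^32 × 13^8 × 13^1 ≡ 7 × 45 × 25 × 13 (mod 118)
Multiplying step by step:
  7 × 45 = 315 ≡ 79 (mod 118)
  79 × 25 = 1975 ≡ 87 (mod 118)
  87 × 13 = 1131 ≡ 69 (mod 118)
Result: 13^169 ≡ 69 (mod 118)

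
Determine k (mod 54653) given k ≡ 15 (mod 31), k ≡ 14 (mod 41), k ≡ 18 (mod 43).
31666

Using the Chinese Remainder Theorem:
M = product of moduli = 54653
For equation 1: M_1 = 1763, 1763 ≡ 27 (mod 31), inverse of 1763 mod 31 is 23 (check: 27 × 23 = 621 ≡ 1 (mod 31))
For equation 2: M_2 = 1333, 1333 ≡ 21 (mod 41), inverse of 1333 mod 41 is 2 (check: 21 × 2 = 42 ≡ 1 (mod 41))
For equation 3: M_3 = 1271, 1271 ≡ 24 (mod 43), inverse of 1271 mod 43 is 9 (check: 24 × 9 = 216 ≡ 1 (mod 43))
Combine: k ≡ Σ r_i×M_i×(M_i⁻¹ mod m_i) = 15×1763×23 + 14×1333×2 + 18×1271×9 = 608235 + 37324 + 205902 = 851461
851461 mod 54653 = 31666
k ≡ 31666 (mod 54653)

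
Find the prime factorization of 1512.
2^3 × 3^3 × 7

Divide by primes starting from smallest:
1512 ÷ 2 = 756
756 ÷ 2 = 378
378 ÷ 2 = 189
189 ÷ 3 = 63
63 ÷ 3 = 21
21 ÷ 3 = 7
7 ÷ 7 = 1

1512 = 2^3 × 3^3 × 7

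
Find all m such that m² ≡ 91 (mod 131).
The square roots of 91 mod 131 are 109 and 22. Verify: 109² = 11881 ≡ 91 (mod 131)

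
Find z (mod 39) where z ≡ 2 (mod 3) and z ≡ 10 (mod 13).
M = 3 × 13 = 39. M₁ = 13, y₁ ≡ 1 (mod 3). M₂ = 3, y₂ ≡ 9 (mod 13). z = 2×13×1 + 10×3×9 ≡ 23 (mod 39)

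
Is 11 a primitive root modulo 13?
Yes

To verify, check if 11^(12/q) ≢ 1 (mod 13) for each prime divisor q of 12
Divisors of 12 = 12: [1, 2, 3, 4, 6, 12]
  11^(12/2) = 11^6 ≡ 12 (mod 13)
  11^(12/3) = 11^4 ≡ 3 (mod 13)
Conclusion: 11 is a primitive root modulo 13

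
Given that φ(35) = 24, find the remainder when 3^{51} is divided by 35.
By Euler: 3^{24} ≡ 1 (mod 35) since gcd(3, 35) = 1. 51 = 2×24 + 3. So 3^{51} ≡ 3^{3} ≡ 27 (mod 35)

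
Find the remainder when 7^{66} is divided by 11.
By Fermat: 7^{10} ≡ 1 (mod 11). 66 = 6×10 + 6. So 7^{66} ≡ 7^{6} ≡ 4 (mod 11)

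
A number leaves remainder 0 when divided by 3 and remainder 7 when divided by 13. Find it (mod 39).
M = 3 × 13 = 39. M₁ = 13, y₁ ≡ 1 (mod 3). M₂ = 3, y₂ ≡ 9 (mod 13). k = 0×13×1 + 7×3×9 ≡ 33 (mod 39)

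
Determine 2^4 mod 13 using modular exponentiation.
4 = 4 (binary 100). Repeated squaring mod 13: 2^1 ≡ 2; 2^2 ≡ 2² = 4 ≡ 4; 2^4 ≡ 4² = 16 ≡ 3. So 2^4 ≡ 3 (mod 13).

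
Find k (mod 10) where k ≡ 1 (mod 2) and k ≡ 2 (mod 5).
M = 2 × 5 = 10. M₁ = 5, y₁ ≡ 1 (mod 2). M₂ = 2, y₂ ≡ 3 (mod 5). k = 1×5×1 + 2×2×3 ≡ 7 (mod 10)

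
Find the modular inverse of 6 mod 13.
6^(-1) ≡ 11 (mod 13). Verification: 6 × 11 = 66 ≡ 1 (mod 13)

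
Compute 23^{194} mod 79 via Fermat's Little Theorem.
55

By Fermat's Little Theorem, a^(p-1) ≡ 1 (mod p) for prime p and gcd(a, p) = 1
Here p = 79, so 23^78 ≡ 1 (mod 79)
We can reduce the exponent: 194 mod 78 = 38
So 23^194 ≡ 23^38 (mod 79)
Computing: 23^38 mod 79 = 55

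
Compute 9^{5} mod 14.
11

Using successive squaring:
Binary expansion of 5: 101
Powers of 9 mod 14 (each is the square of the previous):
  9^1 ≡ 9 (mod 14)
  9^2 ≡ 9² = 81 ≡ 11 (mod 14)
  9^4 ≡ 11² = 121 ≡ 9 (mod 14)
5 = 4 + 1, so 9^5 = 9^4 × 9^1 ≡ 9 × 9 (mod 14)
Multiplying step by step:
  9 × 9 = 81 ≡ 11 (mod 14)
Result: 9^5 ≡ 11 (mod 14)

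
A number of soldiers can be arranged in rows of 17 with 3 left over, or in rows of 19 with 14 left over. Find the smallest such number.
M = 17 × 19 = 323. M₁ = 19, y₁ ≡ 9 (mod 17). M₂ = 17, y₂ ≡ 9 (mod 19). m = 3×19×9 + 14×17×9 ≡ 71 (mod 323). The smallest positive such number is 71.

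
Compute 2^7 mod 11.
7 = 4 + 2 + 1 (binary 111). Repeated squaring mod 11: 2^1 ≡ 2; 2^2 ≡ 2² = 4 ≡ 4; 2^4 ≡ 4² = 16 ≡ 5. Multiply: 2^7 = 2^4 × 2^2 × 2^1 ≡ 5 × 4 × 2 (mod 11): 5 × 4 = 20 ≡ 9; 9 × 2 = 18 ≡ 7. So 2^7 ≡ 7 (mod 11).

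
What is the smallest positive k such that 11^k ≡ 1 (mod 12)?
Powers of 11 mod 12: 11^1≡11, 11^2≡1. Order = 2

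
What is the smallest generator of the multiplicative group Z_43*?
p - 1 = 42 has prime divisors 2, 3, 7. h is a primitive root mod 43 iff h^(42/q) ≢ 1 (mod 43) for each such q.
h = 2: 2^21 ≡ 42, 2^14 ≡ 1, 2^6 ≡ 21 (mod 43); 2^14 ≡ 1, so not a primitive root.
h = 3: 3^21 ≡ 42, 3^14 ≡ 36, 3^6 ≡ 41 (mod 43); none is 1, so 3 has order 42 and is a primitive root.
The smallest primitive root mod 43 is g = 3.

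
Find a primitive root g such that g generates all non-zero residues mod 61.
p - 1 = 60 has prime divisors 2, 3, 5. h is a primitive root mod 61 iff h^(60/q) ≢ 1 (mod 61) for each such q.
h = 2: 2^30 ≡ 60, 2^20 ≡ 47, 2^12 ≡ 9 (mod 61); none is 1, so 2 has order 60 and is a primitive root.
The smallest primitive root mod 61 is g = 2.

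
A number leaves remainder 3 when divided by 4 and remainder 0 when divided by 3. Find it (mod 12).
M = 4 × 3 = 12. M₁ = 3, y₁ ≡ 3 (mod 4). M₂ = 4, y₂ ≡ 1 (mod 3). r = 3×3×3 + 0×4×1 ≡ 3 (mod 12)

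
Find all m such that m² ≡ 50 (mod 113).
The square roots of 50 mod 113 are 29 and 84. Verify: 29² = 841 ≡ 50 (mod 113)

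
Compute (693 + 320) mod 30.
23

(693 + 320) = 1013
1013 mod 30 = 23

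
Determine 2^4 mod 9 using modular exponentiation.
4 = 4 (binary 100). Repeated squaring mod 9: 2^1 ≡ 2; 2^2 ≡ 2² = 4 ≡ 4; 2^4 ≡ 4² = 16 ≡ 7. So 2^4 ≡ 7 (mod 9).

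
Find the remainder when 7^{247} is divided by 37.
By Fermat: 7^{36} ≡ 1 (mod 37). 247 = 6×36 + 31. So 7^{247} ≡ 7^{31} ≡ 33 (mod 37)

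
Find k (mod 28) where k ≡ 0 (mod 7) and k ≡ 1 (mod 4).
M = 7 × 4 = 28. M₁ = 4, y₁ ≡ 2 (mod 7). M₂ = 7, y₂ ≡ 3 (mod 4). k = 0×4×2 + 1×7×3 ≡ 21 (mod 28)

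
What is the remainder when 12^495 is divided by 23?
Using Fermat: 12^{22} ≡ 1 (mod 23). 495 ≡ 11 (mod 22). So 12^{495} ≡ 12^{11} ≡ 1 (mod 23)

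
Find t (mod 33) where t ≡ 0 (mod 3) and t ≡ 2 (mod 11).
M = 3 × 11 = 33. M₁ = 11, y₁ ≡ 2 (mod 3). M₂ = 3, y₂ ≡ 4 (mod 11). t = 0×11×2 + 2×3×4 ≡ 24 (mod 33)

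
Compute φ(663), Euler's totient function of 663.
384

Prime factorization: 663 = 3 × 13 × 17
Using the formula φ(n) = n × Π(1 - 1/p) for each prime factor p:
φ(663) = 663 × (1 - 1/3) × (1 - 1/13) × (1 - 1/17)
φ(663) = 384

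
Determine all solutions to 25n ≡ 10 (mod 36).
22

Since gcd(25, 36) = 1 divides 10, a solution exists.
Multiply both sides by the inverse of 25 mod 36:
  25^(-1) mod 36 = 13
  x ≡ 13 × 10 ≡ 130 ≡ 22 (mod 36)
Verification: 25 × 22 = 550 = 15 × 36 + 10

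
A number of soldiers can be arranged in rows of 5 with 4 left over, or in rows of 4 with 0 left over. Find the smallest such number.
M = 5 × 4 = 20. M₁ = 4, y₁ ≡ 4 (mod 5). M₂ = 5, y₂ ≡ 1 (mod 4). k = 4×4×4 + 0×5×1 ≡ 4 (mod 20). The smallest positive such number is 4.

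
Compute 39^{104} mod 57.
39

Using successive squaring:
Binary expansion of 104: 1101000
Powers of 39 mod 57 (each is the square of the previous):
  39^1 ≡ 39 (mod 57)
  39^2 ≡ 39² = 1521 ≡ 39 (mod 57)
  39^4 ≡ 39² = 1521 ≡ 39 (mod 57)
  39^8 ≡ 39² = 1521 ≡ 39 (mod 57)
  39^16 ≡ 39² = 1521 ≡ 39 (mod 57)
  39^32 ≡ 39² = 1521 ≡ 39 (mod 57)
  39^64 ≡ 39² = 1521 ≡ 39 (mod 57)
104 = 64 + 32 + 8, so 39^104 = 39^64 × 39^32 × 39^8 ≡ 39 × 39 × 39 (mod 57)
Multiplying step by step:
  39 × 39 = 1521 ≡ 39 (mod 57)
  39 × 39 = 1521 ≡ 39 (mod 57)
Result: 39^104 ≡ 39 (mod 57)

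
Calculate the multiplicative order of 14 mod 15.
Powers of 14 mod 15: 14^1≡14, 14^2≡1. Order = 2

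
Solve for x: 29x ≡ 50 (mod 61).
48

Since gcd(29, 61) = 1 divides 50, a solution exists.
Multiply both sides by the inverse of 29 mod 61:
  29^(-1) mod 61 = 40
  x ≡ 40 × 50 ≡ 2000 ≡ 48 (mod 61)
Verification: 29 × 48 = 1392 = 22 × 61 + 50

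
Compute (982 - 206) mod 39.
35

(982 - 206) = 776
776 mod 39 = 35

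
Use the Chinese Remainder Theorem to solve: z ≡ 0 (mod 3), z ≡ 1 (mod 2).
M = 3 × 2 = 6. M₁ = 2, y₁ ≡ 2 (mod 3). M₂ = 3, y₂ ≡ 1 (mod 2). z = 0×2×2 + 1×3×1 ≡ 3 (mod 6)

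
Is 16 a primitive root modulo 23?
No

To verify, check if 16^(22/q) ≢ 1 (mod 23) for each prime divisor q of 22
Divisors of 22 = 22: [1, 2, 11, 22]
  16^(22/2) = 16^11 ≡ 1 (mod 23)
  16^(22/11) = 16^2 ≡ 3 (mod 23)
Conclusion: 16 is not a primitive root modulo 23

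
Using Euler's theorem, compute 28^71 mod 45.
By Euler: 28^{24} ≡ 1 (mod 45) since gcd(28, 45) = 1. 71 = 2×24 + 23. So 28^{71} ≡ 28^{23} ≡ 37 (mod 45)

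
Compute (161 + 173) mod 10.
4

(161 + 173) = 334
334 mod 10 = 4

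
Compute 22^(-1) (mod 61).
22^(-1) ≡ 25 (mod 61). Verification: 22 × 25 = 550 ≡ 1 (mod 61)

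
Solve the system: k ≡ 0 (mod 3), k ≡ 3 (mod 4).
M = 3 × 4 = 12. M₁ = 4, y₁ ≡ 1 (mod 3). M₂ = 3, y₂ ≡ 3 (mod 4). k = 0×4×1 + 3×3×3 ≡ 3 (mod 12)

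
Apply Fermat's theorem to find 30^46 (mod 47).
By Fermat's Little Theorem, 30^{46} ≡ 1 (mod 47) since 47 is prime and gcd(30, 47) = 1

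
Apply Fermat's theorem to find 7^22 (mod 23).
By Fermat's Little Theorem, 7^{22} ≡ 1 (mod 23) since 23 is prime and gcd(7, 23) = 1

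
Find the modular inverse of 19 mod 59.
19^(-1) ≡ 28 (mod 59). Verification: 19 × 28 = 532 ≡ 1 (mod 59)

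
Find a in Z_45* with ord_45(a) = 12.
22 has order 12 mod 45 since 22^{12} ≡ 1 (mod 45) and no smaller power works.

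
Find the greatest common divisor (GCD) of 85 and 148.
1

Using the Euclidean algorithm:
85 = 0 × 148 + 85
148 = 1 × 85 + 63
85 = 1 × 63 + 22
63 = 2 × 22 + 19
22 = 1 × 19 + 3
19 = 6 × 3 + 1
3 = 3 × 1 + 0

GCD(85, 148) = 1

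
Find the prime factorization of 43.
43

Divide by primes starting from smallest:
43 ÷ 43 = 1

43 = 43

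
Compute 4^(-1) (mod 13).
4^(-1) ≡ 10 (mod 13). Verification: 4 × 10 = 40 ≡ 1 (mod 13)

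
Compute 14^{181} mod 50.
14

Using successive squaring:
Binary expansion of 181: 10110101
Powers of 14 mod 50 (each is the square of the previous):
  14^1 ≡ 14 (mod 50)
  14^2 ≡ 14² = 196 ≡ 46 (mod 50)
  14^4 ≡ 46² = 2116 ≡ 16 (mod 50)
  14^8 ≡ 16² = 256 ≡ 6 (mod 50)
  14^16 ≡ 6² = 36 ≡ 36 (mod 50)
  14^32 ≡ 36² = 1296 ≡ 46 (mod 50)
  14^64 ≡ 46² = 2116 ≡ 16 (mod 50)
  14^128 ≡ 16² = 256 ≡ 6 (mod 50)
181 = 128 + 32 + 16 + 4 + 1, so 14^181 = 14^128 × 14^32 × 14^16 × 14^4 × 14^1 ≡ 6 × 46 × 36 × 16 × 14 (mod 50)
Multiplying step by step:
  6 × 46 = 276 ≡ 26 (mod 50)
  26 × 36 = 936 ≡ 36 (mod 50)
  36 × 16 = 576 ≡ 26 (mod 50)
  26 × 14 = 364 ≡ 14 (mod 50)
Result: 14^181 ≡ 14 (mod 50)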